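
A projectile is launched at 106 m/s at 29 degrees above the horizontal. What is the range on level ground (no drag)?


R = v0^2 * sin(2*theta) / g = 106^2 * sin(2*29°) / 9.81 = 971.3 m

971.3 m


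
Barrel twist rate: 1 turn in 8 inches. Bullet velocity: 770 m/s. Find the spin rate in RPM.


twist_m = 8*0.0254 = 0.2032 m
spin = v/twist = 770/0.2032 = 3789.37 rev/s
RPM = spin*60 = 3789.37*60 ≈ 227362 RPM

227362 RPM


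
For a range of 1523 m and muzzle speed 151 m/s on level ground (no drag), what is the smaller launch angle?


sin(2*theta) = R*g/v0^2 = 1523*9.81/151^2 = 0.655262, theta = arcsin(0.655262)/2 = 20.47°

20.47 degrees


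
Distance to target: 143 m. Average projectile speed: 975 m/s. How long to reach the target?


t = d/v = 143/975 = 0.1467 s

0.1467 s


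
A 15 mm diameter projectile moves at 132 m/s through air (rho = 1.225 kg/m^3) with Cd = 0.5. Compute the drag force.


A = pi*(d/2)^2 = pi*(15/2000)^2 = 1.76715e-04 m^2
Fd = 0.5*Cd*rho*A*v^2 = 0.5*0.5*1.225*1.76715e-04*132^2 = 0.943 N

0.943 N


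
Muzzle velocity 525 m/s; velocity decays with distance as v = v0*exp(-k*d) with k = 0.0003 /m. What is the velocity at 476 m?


v = v0*exp(-k*d) = 525*exp(-0.0003*476) = 455.1 m/s

455.1 m/s


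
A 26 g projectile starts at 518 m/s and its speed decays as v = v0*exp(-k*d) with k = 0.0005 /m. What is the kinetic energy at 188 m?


v = v0*exp(-k*d) = 518*exp(-0.0005*188) = 471.526 m/s
E = 0.5*m*v^2 = 0.5*0.026*471.526^2 = 2890 J

2890 J


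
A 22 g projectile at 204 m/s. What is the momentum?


p = m*v = 0.022*204 = 4.488 kg·m/s

4.488 kg·m/s


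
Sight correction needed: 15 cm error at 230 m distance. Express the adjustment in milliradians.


1 mrad subtends 1 cm per 10 m of range, so adj = error_cm / (dist_m / 10) = 15 / (230/10) = 0.6522 mrad

0.6522 mrad


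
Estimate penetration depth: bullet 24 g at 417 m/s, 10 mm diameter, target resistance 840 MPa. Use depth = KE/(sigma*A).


A = pi*(d/2)^2 = pi*(10/2)^2 = 78.5398 mm^2
E = 0.5*m*v^2 = 0.5*0.024*417^2 = 2086.67 J
depth = E/(sigma*A) = 2086.67 J / (840 MPa * 78.5398 mm^2) = 2086.67/(840 * 78.5398) m = 0.0316289 m ≈ 31.63 mm

31.63 mm


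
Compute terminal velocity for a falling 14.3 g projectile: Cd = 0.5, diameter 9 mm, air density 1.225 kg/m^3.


A = pi*(d/2)^2 = pi*(9/2000)^2 = 6.36173e-05 m^2
vt = sqrt(2mg/(Cd*rho*A)) = sqrt(2*0.0143*9.81/(0.5 * 1.225 * 6.36173e-05)) = 84.85 m/s

84.85 m/s


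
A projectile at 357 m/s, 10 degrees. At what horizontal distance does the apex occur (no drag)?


R = v0^2*sin(2*theta)/g = 357^2*sin(2*10°)/9.81 = 4443.44 m
apex_dist = R/2 = 4443.44/2 = 2222 m

2222 m


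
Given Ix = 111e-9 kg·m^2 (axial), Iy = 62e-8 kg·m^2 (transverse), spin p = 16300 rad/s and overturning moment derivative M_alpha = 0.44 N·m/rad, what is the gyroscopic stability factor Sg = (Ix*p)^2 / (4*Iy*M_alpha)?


Sg = Ix^2 * p^2 / (4 * Iy * M_alpha) = (111e-9)^2 * 16300^2 / (4 * 62e-8 * 0.44) = 3

3


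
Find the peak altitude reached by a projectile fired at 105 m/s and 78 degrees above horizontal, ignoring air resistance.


H = (v0*sin(theta))^2 / (2g) = (105*sin(78°))^2 / (2*9.81) = 537.6 m

537.6 m


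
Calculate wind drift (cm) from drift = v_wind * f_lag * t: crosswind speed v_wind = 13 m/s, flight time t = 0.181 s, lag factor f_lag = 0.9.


drift = v_wind * lag * t = 13 * 0.9 * 0.181 = 2.1177 m ≈ 211.8 cm

211.8 cm


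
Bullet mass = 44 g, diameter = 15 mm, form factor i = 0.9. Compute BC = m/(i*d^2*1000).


BC = m/(i*d^2*1000) = 44/(0.9 * 15^2 * 1000) = 0.0002173

0.0002173


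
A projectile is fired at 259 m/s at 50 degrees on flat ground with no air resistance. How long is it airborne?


T = 2*v0*sin(theta)/g = 2*259*sin(50°)/9.81 = 40.45 s

40.45 s


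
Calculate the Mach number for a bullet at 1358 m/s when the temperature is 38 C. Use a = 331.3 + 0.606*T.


a = 331.3 + 0.606*(38) = 354.328 m/s
M = v/a = 1358/354.328 = 3.833

3.833


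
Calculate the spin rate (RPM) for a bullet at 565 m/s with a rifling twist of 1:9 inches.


twist_m = 9*0.0254 = 0.2286 m
spin = v/twist = 565/0.2286 = 2471.566 rev/s
RPM = spin*60 = 2471.566*60 ≈ 148294 RPM

148294 RPM


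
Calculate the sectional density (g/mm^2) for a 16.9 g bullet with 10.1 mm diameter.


SD = m/d^2 = 16.9/10.1^2 = 0.1657 g/mm^2

0.1657 g/mm^2


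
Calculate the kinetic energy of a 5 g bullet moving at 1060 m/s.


E = 0.5*m*v^2 = 0.5*0.005*1060^2 = 2809 J

2809 J


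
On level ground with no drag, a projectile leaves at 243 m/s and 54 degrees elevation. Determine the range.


R = v0^2 * sin(2*theta) / g = 243^2 * sin(2*54°) / 9.81 = 5725 m

5725 m


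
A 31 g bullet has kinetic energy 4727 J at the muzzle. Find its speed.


v = sqrt(2*E/m) = sqrt(2*4727/0.031) = 552.2 m/s

552.2 m/s


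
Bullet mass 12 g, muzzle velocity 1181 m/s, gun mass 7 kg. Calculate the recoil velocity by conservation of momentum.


v_recoil = m_p * v_p / m_gun = 0.012 * 1181 / 7 = 2.025 m/s

2.025 m/s


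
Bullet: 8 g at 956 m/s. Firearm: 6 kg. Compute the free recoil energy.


v_r = m_p*v_p/m_gun = 0.008*956/6 = 1.27467 m/s, E_r = 0.5*m_gun*v_r^2 = 0.5*6*1.27467^2 = 4.874 J

4.874 J


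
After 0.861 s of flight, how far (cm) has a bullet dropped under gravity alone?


drop = 0.5*g*t^2 = 0.5*9.81*0.861^2 = 3.63618 m ≈ 363.6 cm

363.6 cm


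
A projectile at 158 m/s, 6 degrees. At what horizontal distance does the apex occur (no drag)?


R = v0^2*sin(2*theta)/g = 158^2*sin(2*6°)/9.81 = 529.083 m
apex_dist = R/2 = 529.083/2 = 264.5 m

264.5 m


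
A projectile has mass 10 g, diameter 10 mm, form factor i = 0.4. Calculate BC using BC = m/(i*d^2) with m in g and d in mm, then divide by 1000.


BC = m/(i*d^2*1000) = 10/(0.4 * 10^2 * 1000) = 0.00025

0.00025


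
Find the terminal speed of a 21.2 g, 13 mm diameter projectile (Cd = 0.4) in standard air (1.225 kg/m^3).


A = pi*(d/2)^2 = pi*(13/2000)^2 = 1.32732e-04 m^2
vt = sqrt(2mg/(Cd*rho*A)) = sqrt(2*0.0212*9.81/(0.4 * 1.225 * 1.32732e-04)) = 79.97 m/s

79.97 m/s


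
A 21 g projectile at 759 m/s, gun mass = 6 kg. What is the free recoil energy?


v_r = m_p*v_p/m_gun = 0.021*759/6 = 2.6565 m/s, E_r = 0.5*m_gun*v_r^2 = 0.5*6*2.6565^2 = 21.17 J

21.17 J


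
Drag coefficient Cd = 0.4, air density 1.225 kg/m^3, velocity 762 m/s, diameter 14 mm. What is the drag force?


A = pi*(d/2)^2 = pi*(14/2000)^2 = 1.53938e-04 m^2
Fd = 0.5*Cd*rho*A*v^2 = 0.5*0.4*1.225*1.53938e-04*762^2 = 21.9 N

21.9 N


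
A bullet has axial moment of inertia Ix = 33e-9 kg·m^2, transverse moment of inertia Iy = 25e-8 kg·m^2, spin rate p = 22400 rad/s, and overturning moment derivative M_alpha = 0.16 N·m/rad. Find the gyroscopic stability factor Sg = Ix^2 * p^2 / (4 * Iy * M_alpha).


Sg = Ix^2 * p^2 / (4 * Iy * M_alpha) = (33e-9)^2 * 22400^2 / (4 * 25e-8 * 0.16) = 3.415

3.415


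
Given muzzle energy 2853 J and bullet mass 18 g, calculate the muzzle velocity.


v = sqrt(2*E/m) = sqrt(2*2853/0.018) = 563 m/s

563 m/s


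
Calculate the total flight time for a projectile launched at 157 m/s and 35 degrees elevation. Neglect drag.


T = 2*v0*sin(theta)/g = 2*157*sin(35°)/9.81 = 18.36 s

18.36 s


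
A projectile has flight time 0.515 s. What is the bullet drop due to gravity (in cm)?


drop = 0.5*g*t^2 = 0.5*9.81*0.515^2 = 1.30093 m ≈ 130.1 cm

130.1 cm


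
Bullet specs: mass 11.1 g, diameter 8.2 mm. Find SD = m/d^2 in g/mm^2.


SD = m/d^2 = 11.1/8.2^2 = 0.1651 g/mm^2

0.1651 g/mm^2


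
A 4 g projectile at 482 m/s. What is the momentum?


p = m*v = 0.004*482 = 1.928 kg·m/s

1.928 kg·m/s


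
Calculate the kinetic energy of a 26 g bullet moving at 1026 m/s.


E = 0.5*m*v^2 = 0.5*0.026*1026^2 = 13685 J

13685 J


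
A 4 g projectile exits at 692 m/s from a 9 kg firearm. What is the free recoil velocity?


v_recoil = m_p * v_p / m_gun = 0.004 * 692 / 9 = 0.3076 m/s

0.3076 m/s


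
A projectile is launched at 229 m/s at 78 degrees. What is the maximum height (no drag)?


H = (v0*sin(theta))^2 / (2g) = (229*sin(78°))^2 / (2*9.81) = 2557 m

2557 m


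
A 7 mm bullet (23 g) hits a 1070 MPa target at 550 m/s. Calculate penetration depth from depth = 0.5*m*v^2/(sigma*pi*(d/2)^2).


A = pi*(d/2)^2 = pi*(7/2)^2 = 38.4845 mm^2
E = 0.5*m*v^2 = 0.5*0.023*550^2 = 3478.75 J
depth = E/(sigma*A) = 3478.75 J / (1070 MPa * 38.4845 mm^2) = 3478.75/(1070 * 38.4845) m = 0.0844799 m ≈ 84.48 mm

84.48 mm


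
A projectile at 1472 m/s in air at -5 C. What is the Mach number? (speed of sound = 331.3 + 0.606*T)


a = 331.3 + 0.606*(-5) = 328.27 m/s
M = v/a = 1472/328.27 = 4.484

4.484


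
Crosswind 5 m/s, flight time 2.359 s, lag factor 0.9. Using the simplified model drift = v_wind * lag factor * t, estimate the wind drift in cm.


drift = v_wind * lag * t = 5 * 0.9 * 2.359 = 10.6155 m ≈ 1062 cm

1062 cm


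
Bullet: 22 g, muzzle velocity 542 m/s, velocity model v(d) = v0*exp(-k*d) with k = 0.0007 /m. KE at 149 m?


v = v0*exp(-k*d) = 542*exp(-0.0007*149) = 488.318 m/s
E = 0.5*m*v^2 = 0.5*0.022*488.318^2 = 2623 J

2623 J


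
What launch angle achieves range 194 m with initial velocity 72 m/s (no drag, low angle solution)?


sin(2*theta) = R*g/v0^2 = 194*9.81/72^2 = 0.367118, theta = arcsin(0.367118)/2 = 10.77°

10.77 degrees


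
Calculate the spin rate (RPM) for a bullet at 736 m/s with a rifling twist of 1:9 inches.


twist_m = 9*0.0254 = 0.2286 m
spin = v/twist = 736/0.2286 = 3219.598 rev/s
RPM = spin*60 = 3219.598*60 ≈ 193176 RPM

193176 RPM


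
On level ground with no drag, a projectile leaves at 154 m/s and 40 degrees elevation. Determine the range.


R = v0^2 * sin(2*theta) / g = 154^2 * sin(2*40°) / 9.81 = 2381 m

2381 m


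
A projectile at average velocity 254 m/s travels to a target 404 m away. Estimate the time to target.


t = d/v = 404/254 = 1.591 s

1.591 s


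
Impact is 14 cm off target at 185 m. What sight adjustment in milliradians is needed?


1 mrad subtends 1 cm per 10 m of range, so adj = error_cm / (dist_m / 10) = 14 / (185/10) = 0.7568 mrad

0.7568 mrad


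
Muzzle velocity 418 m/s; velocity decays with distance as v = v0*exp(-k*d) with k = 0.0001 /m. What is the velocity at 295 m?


v = v0*exp(-k*d) = 418*exp(-0.0001*295) = 405.8 m/s

405.8 m/s


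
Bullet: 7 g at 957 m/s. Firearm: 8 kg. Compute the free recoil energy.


v_r = m_p*v_p/m_gun = 0.007*957/8 = 0.837375 m/s, E_r = 0.5*m_gun*v_r^2 = 0.5*8*0.837375^2 = 2.805 J

2.805 J


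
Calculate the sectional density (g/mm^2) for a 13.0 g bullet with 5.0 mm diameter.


SD = m/d^2 = 13.0/5.0^2 = 0.52 g/mm^2

0.52 g/mm^2


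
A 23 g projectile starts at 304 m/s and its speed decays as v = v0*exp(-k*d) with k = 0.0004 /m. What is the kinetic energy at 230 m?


v = v0*exp(-k*d) = 304*exp(-0.0004*230) = 277.28 m/s
E = 0.5*m*v^2 = 0.5*0.023*277.28^2 = 884.2 J

884.2 J


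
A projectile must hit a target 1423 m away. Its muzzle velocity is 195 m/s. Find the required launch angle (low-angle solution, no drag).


sin(2*theta) = R*g/v0^2 = 1423*9.81/195^2 = 0.367117, theta = arcsin(0.367117)/2 = 10.77°

10.77 degrees


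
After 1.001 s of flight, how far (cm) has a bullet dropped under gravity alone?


drop = 0.5*g*t^2 = 0.5*9.81*1.001^2 = 4.91481 m ≈ 491.5 cm

491.5 cm


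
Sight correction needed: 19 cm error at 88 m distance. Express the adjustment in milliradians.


1 mrad subtends 1 cm per 10 m of range, so adj = error_cm / (dist_m / 10) = 19 / (88/10) = 2.159 mrad

2.159 mrad


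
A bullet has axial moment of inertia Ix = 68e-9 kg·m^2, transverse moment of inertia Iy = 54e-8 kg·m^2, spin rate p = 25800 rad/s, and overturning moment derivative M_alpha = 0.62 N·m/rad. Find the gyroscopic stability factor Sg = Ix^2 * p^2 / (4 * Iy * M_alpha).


Sg = Ix^2 * p^2 / (4 * Iy * M_alpha) = (68e-9)^2 * 25800^2 / (4 * 54e-8 * 0.62) = 2.298

2.298


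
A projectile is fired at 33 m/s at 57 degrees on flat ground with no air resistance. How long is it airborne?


T = 2*v0*sin(theta)/g = 2*33*sin(57°)/9.81 = 5.642 s

5.642 s


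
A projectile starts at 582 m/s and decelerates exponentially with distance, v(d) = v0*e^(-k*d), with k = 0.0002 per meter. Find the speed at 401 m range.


v = v0*exp(-k*d) = 582*exp(-0.0002*401) = 537.1 m/s

537.1 m/s


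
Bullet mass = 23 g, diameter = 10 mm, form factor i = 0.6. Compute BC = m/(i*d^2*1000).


BC = m/(i*d^2*1000) = 23/(0.6 * 10^2 * 1000) = 0.0003833

0.0003833


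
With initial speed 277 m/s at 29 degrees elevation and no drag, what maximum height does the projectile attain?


H = (v0*sin(theta))^2 / (2g) = (277*sin(29°))^2 / (2*9.81) = 919.2 m

919.2 m


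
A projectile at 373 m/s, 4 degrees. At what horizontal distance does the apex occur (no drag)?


R = v0^2*sin(2*theta)/g = 373^2*sin(2*4°)/9.81 = 1973.8 m
apex_dist = R/2 = 1973.8/2 = 986.9 m

986.9 m


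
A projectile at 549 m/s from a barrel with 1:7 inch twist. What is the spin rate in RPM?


twist_m = 7*0.0254 = 0.1778 m
spin = v/twist = 549/0.1778 = 3087.739 rev/s
RPM = spin*60 = 3087.739*60 ≈ 185264 RPM

185264 RPM


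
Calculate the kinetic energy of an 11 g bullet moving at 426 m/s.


E = 0.5*m*v^2 = 0.5*0.011*426^2 = 998.1 J

998.1 J


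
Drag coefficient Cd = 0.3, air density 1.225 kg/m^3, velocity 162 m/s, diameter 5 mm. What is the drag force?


A = pi*(d/2)^2 = pi*(5/2000)^2 = 1.96350e-05 m^2
Fd = 0.5*Cd*rho*A*v^2 = 0.5*0.3*1.225*1.96350e-05*162^2 = 0.09469 N

0.09469 N


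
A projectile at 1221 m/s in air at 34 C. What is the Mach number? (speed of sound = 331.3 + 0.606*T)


a = 331.3 + 0.606*(34) = 351.904 m/s
M = v/a = 1221/351.904 = 3.47

3.47


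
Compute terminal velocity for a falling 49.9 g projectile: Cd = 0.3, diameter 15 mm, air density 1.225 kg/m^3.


A = pi*(d/2)^2 = pi*(15/2000)^2 = 1.76715e-04 m^2
vt = sqrt(2mg/(Cd*rho*A)) = sqrt(2*0.0499*9.81/(0.3 * 1.225 * 1.76715e-04)) = 122.8 m/s

122.8 m/s


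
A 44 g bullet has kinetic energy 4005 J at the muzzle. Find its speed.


v = sqrt(2*E/m) = sqrt(2*4005/0.044) = 426.7 m/s

426.7 m/s


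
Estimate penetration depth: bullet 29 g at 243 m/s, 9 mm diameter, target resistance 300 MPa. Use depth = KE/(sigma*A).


A = pi*(d/2)^2 = pi*(9/2)^2 = 63.6173 mm^2
E = 0.5*m*v^2 = 0.5*0.029*243^2 = 856.211 J
depth = E/(sigma*A) = 856.211 J / (300 MPa * 63.6173 mm^2) = 856.211/(300 * 63.6173) m = 0.0448626 m ≈ 44.86 mm

44.86 mm


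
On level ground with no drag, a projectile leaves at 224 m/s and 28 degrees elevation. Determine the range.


R = v0^2 * sin(2*theta) / g = 224^2 * sin(2*28°) / 9.81 = 4240 m

4240 m


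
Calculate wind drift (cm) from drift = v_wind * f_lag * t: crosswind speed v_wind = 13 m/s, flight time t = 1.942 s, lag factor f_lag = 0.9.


drift = v_wind * lag * t = 13 * 0.9 * 1.942 = 22.7214 m ≈ 2272 cm

2272 cm


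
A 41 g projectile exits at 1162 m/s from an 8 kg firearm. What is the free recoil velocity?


v_recoil = m_p * v_p / m_gun = 0.041 * 1162 / 8 = 5.955 m/s

5.955 m/s


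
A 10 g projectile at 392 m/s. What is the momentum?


p = m*v = 0.01*392 = 3.92 kg·m/s

3.92 kg·m/s


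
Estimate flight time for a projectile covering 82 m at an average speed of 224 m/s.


t = d/v = 82/224 = 0.3661 s

0.3661 s


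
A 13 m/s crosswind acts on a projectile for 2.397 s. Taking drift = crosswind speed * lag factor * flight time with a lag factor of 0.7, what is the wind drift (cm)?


drift = v_wind * lag * t = 13 * 0.7 * 2.397 = 21.8127 m ≈ 2181 cm

2181 cm


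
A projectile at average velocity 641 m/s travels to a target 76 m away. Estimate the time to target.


t = d/v = 76/641 = 0.1186 s

0.1186 s


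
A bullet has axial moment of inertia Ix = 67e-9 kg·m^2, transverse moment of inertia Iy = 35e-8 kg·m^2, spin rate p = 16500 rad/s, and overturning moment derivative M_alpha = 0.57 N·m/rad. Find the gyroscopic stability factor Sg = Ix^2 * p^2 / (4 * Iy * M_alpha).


Sg = Ix^2 * p^2 / (4 * Iy * M_alpha) = (67e-9)^2 * 16500^2 / (4 * 35e-8 * 0.57) = 1.531

1.531


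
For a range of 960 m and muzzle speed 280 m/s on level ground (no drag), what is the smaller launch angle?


sin(2*theta) = R*g/v0^2 = 960*9.81/280^2 = 0.120122, theta = arcsin(0.120122)/2 = 3.45°

3.45 degrees


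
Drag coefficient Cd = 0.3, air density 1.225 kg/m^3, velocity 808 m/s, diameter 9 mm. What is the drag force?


A = pi*(d/2)^2 = pi*(9/2000)^2 = 6.36173e-05 m^2
Fd = 0.5*Cd*rho*A*v^2 = 0.5*0.3*1.225*6.36173e-05*808^2 = 7.632 N

7.632 N


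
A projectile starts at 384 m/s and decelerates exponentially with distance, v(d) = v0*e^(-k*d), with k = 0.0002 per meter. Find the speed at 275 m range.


v = v0*exp(-k*d) = 384*exp(-0.0002*275) = 363.5 m/s

363.5 m/s


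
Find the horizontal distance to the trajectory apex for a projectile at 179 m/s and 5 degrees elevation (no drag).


R = v0^2*sin(2*theta)/g = 179^2*sin(2*5°)/9.81 = 567.162 m
apex_dist = R/2 = 567.162/2 = 283.6 m

283.6 m


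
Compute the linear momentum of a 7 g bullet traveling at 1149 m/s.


p = m*v = 0.007*1149 = 8.043 kg·m/s

8.043 kg·m/s


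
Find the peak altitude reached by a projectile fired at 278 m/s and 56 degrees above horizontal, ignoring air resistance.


H = (v0*sin(theta))^2 / (2g) = (278*sin(56°))^2 / (2*9.81) = 2707 m

2707 m


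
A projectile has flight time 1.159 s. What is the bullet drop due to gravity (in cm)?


drop = 0.5*g*t^2 = 0.5*9.81*1.159^2 = 6.58879 m ≈ 658.9 cm

658.9 cm


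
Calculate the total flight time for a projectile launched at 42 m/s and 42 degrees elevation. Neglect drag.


T = 2*v0*sin(theta)/g = 2*42*sin(42°)/9.81 = 5.73 s

5.73 s


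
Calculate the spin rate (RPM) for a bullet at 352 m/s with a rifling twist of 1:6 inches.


twist_m = 6*0.0254 = 0.1524 m
spin = v/twist = 352/0.1524 = 2309.711 rev/s
RPM = spin*60 = 2309.711*60 ≈ 138583 RPM

138583 RPM


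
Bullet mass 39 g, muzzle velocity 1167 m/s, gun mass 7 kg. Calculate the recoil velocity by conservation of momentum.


v_recoil = m_p * v_p / m_gun = 0.039 * 1167 / 7 = 6.502 m/s

6.502 m/s


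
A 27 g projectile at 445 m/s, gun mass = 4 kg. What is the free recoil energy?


v_r = m_p*v_p/m_gun = 0.027*445/4 = 3.00375 m/s, E_r = 0.5*m_gun*v_r^2 = 0.5*4*3.00375^2 = 18.05 J

18.05 J


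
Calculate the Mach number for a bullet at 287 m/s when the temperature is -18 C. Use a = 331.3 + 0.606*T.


a = 331.3 + 0.606*(-18) = 320.392 m/s
M = v/a = 287/320.392 = 0.8958

0.8958


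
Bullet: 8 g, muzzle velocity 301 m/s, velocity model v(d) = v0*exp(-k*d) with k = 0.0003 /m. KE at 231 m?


v = v0*exp(-k*d) = 301*exp(-0.0003*231) = 280.847 m/s
E = 0.5*m*v^2 = 0.5*0.008*280.847^2 = 315.5 J

315.5 J


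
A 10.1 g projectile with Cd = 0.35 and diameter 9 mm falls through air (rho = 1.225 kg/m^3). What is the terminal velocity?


A = pi*(d/2)^2 = pi*(9/2000)^2 = 6.36173e-05 m^2
vt = sqrt(2mg/(Cd*rho*A)) = sqrt(2*0.0101*9.81/(0.35 * 1.225 * 6.36173e-05)) = 85.24 m/s

85.24 m/s


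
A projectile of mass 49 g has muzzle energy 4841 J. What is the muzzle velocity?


v = sqrt(2*E/m) = sqrt(2*4841/0.049) = 444.5 m/s

444.5 m/s


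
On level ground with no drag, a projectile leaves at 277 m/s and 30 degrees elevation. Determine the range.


R = v0^2 * sin(2*theta) / g = 277^2 * sin(2*30°) / 9.81 = 6774 m

6774 m


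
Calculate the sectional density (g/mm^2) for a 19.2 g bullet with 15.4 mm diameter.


SD = m/d^2 = 19.2/15.4^2 = 0.08096 g/mm^2

0.08096 g/mm^2


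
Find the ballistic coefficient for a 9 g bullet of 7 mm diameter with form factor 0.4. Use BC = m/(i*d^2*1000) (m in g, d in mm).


BC = m/(i*d^2*1000) = 9/(0.4 * 7^2 * 1000) = 0.0004592

0.0004592


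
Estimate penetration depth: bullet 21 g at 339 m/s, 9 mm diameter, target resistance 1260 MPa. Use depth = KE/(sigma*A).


A = pi*(d/2)^2 = pi*(9/2)^2 = 63.6173 mm^2
E = 0.5*m*v^2 = 0.5*0.021*339^2 = 1206.67 J
depth = E/(sigma*A) = 1206.67 J / (1260 MPa * 63.6173 mm^2) = 1206.67/(1260 * 63.6173) m = 0.0150537 m ≈ 15.05 mm

15.05 mm


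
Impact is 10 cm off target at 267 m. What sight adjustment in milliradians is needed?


1 mrad subtends 1 cm per 10 m of range, so adj = error_cm / (dist_m / 10) = 10 / (267/10) = 0.3745 mrad

0.3745 mrad


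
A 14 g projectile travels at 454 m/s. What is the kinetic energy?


E = 0.5*m*v^2 = 0.5*0.014*454^2 = 1443 J

1443 J


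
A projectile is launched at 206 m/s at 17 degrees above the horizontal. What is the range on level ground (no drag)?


R = v0^2 * sin(2*theta) / g = 206^2 * sin(2*17°) / 9.81 = 2419 m

2419 m


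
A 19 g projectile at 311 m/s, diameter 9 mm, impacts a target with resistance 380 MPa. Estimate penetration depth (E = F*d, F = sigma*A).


A = pi*(d/2)^2 = pi*(9/2)^2 = 63.6173 mm^2
E = 0.5*m*v^2 = 0.5*0.019*311^2 = 918.849 J
depth = E/(sigma*A) = 918.849 J / (380 MPa * 63.6173 mm^2) = 918.849/(380 * 63.6173) m = 0.038009 m ≈ 38.01 mm

38.01 mm


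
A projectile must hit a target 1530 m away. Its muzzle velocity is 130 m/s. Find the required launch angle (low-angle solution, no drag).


sin(2*theta) = R*g/v0^2 = 1530*9.81/130^2 = 0.888124, theta = arcsin(0.888124)/2 = 31.32°

31.32 degrees


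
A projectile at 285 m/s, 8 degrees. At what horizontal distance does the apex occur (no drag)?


R = v0^2*sin(2*theta)/g = 285^2*sin(2*8°)/9.81 = 2282.23 m
apex_dist = R/2 = 2282.23/2 = 1141 m

1141 m


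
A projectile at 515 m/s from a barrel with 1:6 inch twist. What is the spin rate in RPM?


twist_m = 6*0.0254 = 0.1524 m
spin = v/twist = 515/0.1524 = 3379.265 rev/s
RPM = spin*60 = 3379.265*60 ≈ 202756 RPM

202756 RPM


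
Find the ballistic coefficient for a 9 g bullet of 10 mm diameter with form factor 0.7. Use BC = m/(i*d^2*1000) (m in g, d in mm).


BC = m/(i*d^2*1000) = 9/(0.7 * 10^2 * 1000) = 0.0001286

0.0001286


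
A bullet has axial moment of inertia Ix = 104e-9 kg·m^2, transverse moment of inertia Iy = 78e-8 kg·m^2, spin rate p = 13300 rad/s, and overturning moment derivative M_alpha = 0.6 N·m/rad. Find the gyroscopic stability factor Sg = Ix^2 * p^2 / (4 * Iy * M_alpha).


Sg = Ix^2 * p^2 / (4 * Iy * M_alpha) = (104e-9)^2 * 13300^2 / (4 * 78e-8 * 0.6) = 1.022

1.022


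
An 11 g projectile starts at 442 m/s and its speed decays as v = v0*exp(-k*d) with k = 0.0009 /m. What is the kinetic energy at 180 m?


v = v0*exp(-k*d) = 442*exp(-0.0009*180) = 375.895 m/s
E = 0.5*m*v^2 = 0.5*0.011*375.895^2 = 777.1 J

777.1 J


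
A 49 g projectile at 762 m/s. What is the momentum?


p = m*v = 0.049*762 = 37.34 kg·m/s

37.34 kg·m/s


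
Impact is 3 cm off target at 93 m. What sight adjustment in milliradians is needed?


1 mrad subtends 1 cm per 10 m of range, so adj = error_cm / (dist_m / 10) = 3 / (93/10) = 0.3226 mrad

0.3226 mrad


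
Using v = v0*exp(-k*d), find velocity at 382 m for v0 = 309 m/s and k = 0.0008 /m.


v = v0*exp(-k*d) = 309*exp(-0.0008*382) = 227.6 m/s

227.6 m/s


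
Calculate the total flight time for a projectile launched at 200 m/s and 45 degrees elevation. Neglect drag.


T = 2*v0*sin(theta)/g = 2*200*sin(45°)/9.81 = 28.83 s

28.83 s


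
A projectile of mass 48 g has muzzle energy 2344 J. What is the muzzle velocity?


v = sqrt(2*E/m) = sqrt(2*2344/0.048) = 312.5 m/s

312.5 m/s


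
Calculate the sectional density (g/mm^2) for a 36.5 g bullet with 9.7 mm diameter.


SD = m/d^2 = 36.5/9.7^2 = 0.3879 g/mm^2

0.3879 g/mm^2


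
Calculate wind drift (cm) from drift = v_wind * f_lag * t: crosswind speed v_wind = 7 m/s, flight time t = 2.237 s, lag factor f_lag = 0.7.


drift = v_wind * lag * t = 7 * 0.7 * 2.237 = 10.9613 m ≈ 1096 cm

1096 cm


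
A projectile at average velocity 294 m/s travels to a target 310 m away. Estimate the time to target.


t = d/v = 310/294 = 1.054 s

1.054 s


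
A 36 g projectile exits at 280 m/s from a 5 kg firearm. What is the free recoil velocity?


v_recoil = m_p * v_p / m_gun = 0.036 * 280 / 5 = 2.016 m/s

2.016 m/s


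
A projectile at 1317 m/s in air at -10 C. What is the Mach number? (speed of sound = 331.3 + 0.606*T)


a = 331.3 + 0.606*(-10) = 325.24 m/s
M = v/a = 1317/325.24 = 4.049

4.049


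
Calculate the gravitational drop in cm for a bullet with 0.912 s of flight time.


drop = 0.5*g*t^2 = 0.5*9.81*0.912^2 = 4.0797 m ≈ 408 cm

408 cm


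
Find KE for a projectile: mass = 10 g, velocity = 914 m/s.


E = 0.5*m*v^2 = 0.5*0.01*914^2 = 4177 J

4177 J


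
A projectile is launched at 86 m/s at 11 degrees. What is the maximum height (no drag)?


H = (v0*sin(theta))^2 / (2g) = (86*sin(11°))^2 / (2*9.81) = 13.72 m

13.72 m


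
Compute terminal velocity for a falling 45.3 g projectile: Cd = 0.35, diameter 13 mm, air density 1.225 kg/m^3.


A = pi*(d/2)^2 = pi*(13/2000)^2 = 1.32732e-04 m^2
vt = sqrt(2mg/(Cd*rho*A)) = sqrt(2*0.0453*9.81/(0.35 * 1.225 * 1.32732e-04)) = 125 m/s

125 m/s


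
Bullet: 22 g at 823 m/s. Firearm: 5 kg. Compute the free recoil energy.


v_r = m_p*v_p/m_gun = 0.022*823/5 = 3.6212 m/s, E_r = 0.5*m_gun*v_r^2 = 0.5*5*3.6212^2 = 32.78 J

32.78 J


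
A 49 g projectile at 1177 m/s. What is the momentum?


p = m*v = 0.049*1177 = 57.67 kg·m/s

57.67 kg·m/s


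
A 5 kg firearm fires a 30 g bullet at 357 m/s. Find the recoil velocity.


v_recoil = m_p * v_p / m_gun = 0.03 * 357 / 5 = 2.142 m/s

2.142 m/s


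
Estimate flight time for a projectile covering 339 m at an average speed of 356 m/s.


t = d/v = 339/356 = 0.9522 s

0.9522 s


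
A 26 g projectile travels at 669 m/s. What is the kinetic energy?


E = 0.5*m*v^2 = 0.5*0.026*669^2 = 5818 J

5818 J


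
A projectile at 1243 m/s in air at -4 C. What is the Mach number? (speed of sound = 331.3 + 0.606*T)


a = 331.3 + 0.606*(-4) = 328.876 m/s
M = v/a = 1243/328.876 = 3.78

3.78


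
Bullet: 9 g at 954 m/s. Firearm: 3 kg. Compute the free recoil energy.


v_r = m_p*v_p/m_gun = 0.009*954/3 = 2.862 m/s, E_r = 0.5*m_gun*v_r^2 = 0.5*3*2.862^2 = 12.29 J

12.29 J


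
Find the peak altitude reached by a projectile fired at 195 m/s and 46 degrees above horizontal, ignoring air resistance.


H = (v0*sin(theta))^2 / (2g) = (195*sin(46°))^2 / (2*9.81) = 1003 m

1003 m


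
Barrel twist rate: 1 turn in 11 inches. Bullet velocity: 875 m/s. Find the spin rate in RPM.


twist_m = 11*0.0254 = 0.2794 m
spin = v/twist = 875/0.2794 = 3131.711 rev/s
RPM = spin*60 = 3131.711*60 ≈ 187903 RPM

187903 RPM


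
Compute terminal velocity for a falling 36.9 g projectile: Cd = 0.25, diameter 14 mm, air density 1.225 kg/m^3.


A = pi*(d/2)^2 = pi*(14/2000)^2 = 1.53938e-04 m^2
vt = sqrt(2mg/(Cd*rho*A)) = sqrt(2*0.0369*9.81/(0.25 * 1.225 * 1.53938e-04)) = 123.9 m/s

123.9 m/s


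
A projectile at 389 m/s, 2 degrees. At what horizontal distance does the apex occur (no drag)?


R = v0^2*sin(2*theta)/g = 389^2*sin(2*2°)/9.81 = 1076.01 m
apex_dist = R/2 = 1076.01/2 = 538 m

538 m


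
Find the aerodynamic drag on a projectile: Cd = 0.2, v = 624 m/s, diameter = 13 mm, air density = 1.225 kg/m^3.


A = pi*(d/2)^2 = pi*(13/2000)^2 = 1.32732e-04 m^2
Fd = 0.5*Cd*rho*A*v^2 = 0.5*0.2*1.225*1.32732e-04*624^2 = 6.331 N

6.331 N


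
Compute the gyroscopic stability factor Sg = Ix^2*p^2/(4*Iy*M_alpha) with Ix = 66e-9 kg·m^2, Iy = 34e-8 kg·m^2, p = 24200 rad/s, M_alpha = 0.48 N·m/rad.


Sg = Ix^2 * p^2 / (4 * Iy * M_alpha) = (66e-9)^2 * 24200^2 / (4 * 34e-8 * 0.48) = 3.908

3.908


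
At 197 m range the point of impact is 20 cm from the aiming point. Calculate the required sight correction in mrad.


1 mrad subtends 1 cm per 10 m of range, so adj = error_cm / (dist_m / 10) = 20 / (197/10) = 1.015 mrad

1.015 mrad


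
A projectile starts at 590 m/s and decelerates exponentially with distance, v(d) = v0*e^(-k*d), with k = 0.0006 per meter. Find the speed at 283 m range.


v = v0*exp(-k*d) = 590*exp(-0.0006*283) = 497.9 m/s

497.9 m/s


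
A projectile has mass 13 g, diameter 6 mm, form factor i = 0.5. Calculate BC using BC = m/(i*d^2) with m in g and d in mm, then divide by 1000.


BC = m/(i*d^2*1000) = 13/(0.5 * 6^2 * 1000) = 0.0007222

0.0007222


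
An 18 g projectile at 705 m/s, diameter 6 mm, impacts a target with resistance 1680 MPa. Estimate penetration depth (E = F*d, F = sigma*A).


A = pi*(d/2)^2 = pi*(6/2)^2 = 28.2743 mm^2
E = 0.5*m*v^2 = 0.5*0.018*705^2 = 4473.22 J
depth = E/(sigma*A) = 4473.22 J / (1680 MPa * 28.2743 mm^2) = 4473.22/(1680 * 28.2743) m = 0.0941714 m ≈ 94.17 mm

94.17 mm


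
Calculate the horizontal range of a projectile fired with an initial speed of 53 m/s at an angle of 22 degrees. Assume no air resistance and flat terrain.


R = v0^2 * sin(2*theta) / g = 53^2 * sin(2*22°) / 9.81 = 198.9 m

198.9 m


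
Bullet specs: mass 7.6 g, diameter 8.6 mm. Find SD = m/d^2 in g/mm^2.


SD = m/d^2 = 7.6/8.6^2 = 0.1028 g/mm^2

0.1028 g/mm^2


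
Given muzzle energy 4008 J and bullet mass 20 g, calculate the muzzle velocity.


v = sqrt(2*E/m) = sqrt(2*4008/0.02) = 633.1 m/s

633.1 m/s


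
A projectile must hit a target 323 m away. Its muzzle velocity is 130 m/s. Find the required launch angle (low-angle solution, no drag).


sin(2*theta) = R*g/v0^2 = 323*9.81/130^2 = 0.187493, theta = arcsin(0.187493)/2 = 5.403°

5.403 degrees


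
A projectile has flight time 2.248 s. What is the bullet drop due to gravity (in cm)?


drop = 0.5*g*t^2 = 0.5*9.81*2.248^2 = 24.7874 m ≈ 2479 cm

2479 cm


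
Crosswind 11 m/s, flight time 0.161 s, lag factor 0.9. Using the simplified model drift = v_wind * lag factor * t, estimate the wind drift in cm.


drift = v_wind * lag * t = 11 * 0.9 * 0.161 = 1.5939 m ≈ 159.4 cm

159.4 cm


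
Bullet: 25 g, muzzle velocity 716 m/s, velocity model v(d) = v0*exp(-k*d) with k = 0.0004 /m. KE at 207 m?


v = v0*exp(-k*d) = 716*exp(-0.0004*207) = 659.103 m/s
E = 0.5*m*v^2 = 0.5*0.025*659.103^2 = 5430 J

5430 J


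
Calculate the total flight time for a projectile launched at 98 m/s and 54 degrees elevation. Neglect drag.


T = 2*v0*sin(theta)/g = 2*98*sin(54°)/9.81 = 16.16 s

16.16 s


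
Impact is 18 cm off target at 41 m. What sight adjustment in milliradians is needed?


1 mrad subtends 1 cm per 10 m of range, so adj = error_cm / (dist_m / 10) = 18 / (41/10) = 4.39 mrad

4.39 mrad


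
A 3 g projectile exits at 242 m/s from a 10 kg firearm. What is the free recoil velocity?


v_recoil = m_p * v_p / m_gun = 0.003 * 242 / 10 = 0.0726 m/s

0.0726 m/s


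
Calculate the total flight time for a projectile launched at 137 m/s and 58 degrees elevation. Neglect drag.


T = 2*v0*sin(theta)/g = 2*137*sin(58°)/9.81 = 23.69 s

23.69 s


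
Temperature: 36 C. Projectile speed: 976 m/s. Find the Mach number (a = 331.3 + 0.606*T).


a = 331.3 + 0.606*(36) = 353.116 m/s
M = v/a = 976/353.116 = 2.764

2.764


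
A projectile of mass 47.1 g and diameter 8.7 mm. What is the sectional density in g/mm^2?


SD = m/d^2 = 47.1/8.7^2 = 0.6223 g/mm^2

0.6223 g/mm^2


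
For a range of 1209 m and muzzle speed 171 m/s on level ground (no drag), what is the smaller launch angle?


sin(2*theta) = R*g/v0^2 = 1209*9.81/171^2 = 0.405605, theta = arcsin(0.405605)/2 = 11.96°

11.96 degrees


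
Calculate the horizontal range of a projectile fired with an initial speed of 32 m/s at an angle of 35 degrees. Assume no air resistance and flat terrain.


R = v0^2 * sin(2*theta) / g = 32^2 * sin(2*35°) / 9.81 = 98.09 m

98.09 m


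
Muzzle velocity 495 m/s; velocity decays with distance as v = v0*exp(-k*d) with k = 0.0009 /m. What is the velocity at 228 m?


v = v0*exp(-k*d) = 495*exp(-0.0009*228) = 403.2 m/s

403.2 m/s


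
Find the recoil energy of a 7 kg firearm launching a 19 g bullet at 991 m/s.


v_r = m_p*v_p/m_gun = 0.019*991/7 = 2.68986 m/s, E_r = 0.5*m_gun*v_r^2 = 0.5*7*2.68986^2 = 25.32 J

25.32 J


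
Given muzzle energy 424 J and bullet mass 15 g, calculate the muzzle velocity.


v = sqrt(2*E/m) = sqrt(2*424/0.015) = 237.8 m/s

237.8 m/s


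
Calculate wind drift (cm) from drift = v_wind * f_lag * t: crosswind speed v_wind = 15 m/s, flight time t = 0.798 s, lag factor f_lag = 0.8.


drift = v_wind * lag * t = 15 * 0.8 * 0.798 = 9.576 m ≈ 957.6 cm

957.6 cm


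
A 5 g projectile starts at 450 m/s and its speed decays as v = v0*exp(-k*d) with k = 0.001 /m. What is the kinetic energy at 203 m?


v = v0*exp(-k*d) = 450*exp(-0.001*203) = 367.325 m/s
E = 0.5*m*v^2 = 0.5*0.005*367.325^2 = 337.3 J

337.3 J


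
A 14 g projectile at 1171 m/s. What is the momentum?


p = m*v = 0.014*1171 = 16.39 kg·m/s

16.39 kg·m/s


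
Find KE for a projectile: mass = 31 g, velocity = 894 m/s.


E = 0.5*m*v^2 = 0.5*0.031*894^2 = 12388 J

12388 J


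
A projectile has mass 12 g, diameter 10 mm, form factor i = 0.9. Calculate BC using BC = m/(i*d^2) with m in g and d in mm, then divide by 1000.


BC = m/(i*d^2*1000) = 12/(0.9 * 10^2 * 1000) = 0.0001333

0.0001333


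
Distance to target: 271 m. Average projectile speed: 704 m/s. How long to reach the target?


t = d/v = 271/704 = 0.3849 s

0.3849 s


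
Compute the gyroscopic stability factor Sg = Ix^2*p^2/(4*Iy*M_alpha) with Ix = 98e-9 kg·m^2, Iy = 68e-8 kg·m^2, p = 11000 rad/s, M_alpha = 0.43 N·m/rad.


Sg = Ix^2 * p^2 / (4 * Iy * M_alpha) = (98e-9)^2 * 11000^2 / (4 * 68e-8 * 0.43) = 0.9936

0.9936


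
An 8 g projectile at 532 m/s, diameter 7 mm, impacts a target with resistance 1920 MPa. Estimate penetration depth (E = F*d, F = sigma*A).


A = pi*(d/2)^2 = pi*(7/2)^2 = 38.4845 mm^2
E = 0.5*m*v^2 = 0.5*0.008*532^2 = 1132.1 J
depth = E/(sigma*A) = 1132.1 J / (1920 MPa * 38.4845 mm^2) = 1132.1/(1920 * 38.4845) m = 0.0153213 m ≈ 15.32 mm

15.32 mm


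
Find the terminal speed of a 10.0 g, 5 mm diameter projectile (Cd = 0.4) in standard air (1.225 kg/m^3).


A = pi*(d/2)^2 = pi*(5/2000)^2 = 1.96350e-05 m^2
vt = sqrt(2mg/(Cd*rho*A)) = sqrt(2*0.01*9.81/(0.4 * 1.225 * 1.96350e-05)) = 142.8 m/s

142.8 m/s


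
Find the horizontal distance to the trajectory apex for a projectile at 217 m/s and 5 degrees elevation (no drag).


R = v0^2*sin(2*theta)/g = 217^2*sin(2*5°)/9.81 = 833.529 m
apex_dist = R/2 = 833.529/2 = 416.8 m

416.8 m


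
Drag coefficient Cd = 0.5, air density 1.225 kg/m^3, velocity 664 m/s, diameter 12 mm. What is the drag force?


A = pi*(d/2)^2 = pi*(12/2000)^2 = 1.13097e-04 m^2
Fd = 0.5*Cd*rho*A*v^2 = 0.5*0.5*1.225*1.13097e-04*664^2 = 15.27 N

15.27 N


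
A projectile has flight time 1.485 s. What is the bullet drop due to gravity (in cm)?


drop = 0.5*g*t^2 = 0.5*9.81*1.485^2 = 10.8166 m ≈ 1082 cm

1082 cm


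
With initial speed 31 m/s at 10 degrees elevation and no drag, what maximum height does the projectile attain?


H = (v0*sin(theta))^2 / (2g) = (31*sin(10°))^2 / (2*9.81) = 1.477 m

1.477 m


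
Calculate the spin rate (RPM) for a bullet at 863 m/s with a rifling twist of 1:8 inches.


twist_m = 8*0.0254 = 0.2032 m
spin = v/twist = 863/0.2032 = 4247.047 rev/s
RPM = spin*60 = 4247.047*60 ≈ 254823 RPM

254823 RPM


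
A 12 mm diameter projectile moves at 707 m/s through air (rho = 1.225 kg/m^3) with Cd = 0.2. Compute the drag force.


A = pi*(d/2)^2 = pi*(12/2000)^2 = 1.13097e-04 m^2
Fd = 0.5*Cd*rho*A*v^2 = 0.5*0.2*1.225*1.13097e-04*707^2 = 6.925 N

6.925 N


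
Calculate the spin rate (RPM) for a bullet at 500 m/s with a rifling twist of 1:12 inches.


twist_m = 12*0.0254 = 0.3048 m
spin = v/twist = 500/0.3048 = 1640.42 rev/s
RPM = spin*60 = 1640.42*60 ≈ 98425 RPM

98425 RPM


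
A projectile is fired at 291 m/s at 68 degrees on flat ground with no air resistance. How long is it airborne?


T = 2*v0*sin(theta)/g = 2*291*sin(68°)/9.81 = 55.01 s

55.01 s


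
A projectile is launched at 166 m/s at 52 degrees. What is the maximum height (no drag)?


H = (v0*sin(theta))^2 / (2g) = (166*sin(52°))^2 / (2*9.81) = 872.1 m

872.1 m


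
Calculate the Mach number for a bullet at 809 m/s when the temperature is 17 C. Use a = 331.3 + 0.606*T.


a = 331.3 + 0.606*(17) = 341.602 m/s
M = v/a = 809/341.602 = 2.368

2.368


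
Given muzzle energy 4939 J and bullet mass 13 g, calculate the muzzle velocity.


v = sqrt(2*E/m) = sqrt(2*4939/0.013) = 871.7 m/s

871.7 m/s


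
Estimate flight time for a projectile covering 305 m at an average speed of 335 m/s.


t = d/v = 305/335 = 0.9104 s

0.9104 s


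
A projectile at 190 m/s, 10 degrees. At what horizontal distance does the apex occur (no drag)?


R = v0^2*sin(2*theta)/g = 190^2*sin(2*10°)/9.81 = 1258.61 m
apex_dist = R/2 = 1258.61/2 = 629.3 m

629.3 m


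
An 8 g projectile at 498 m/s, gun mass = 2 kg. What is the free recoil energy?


v_r = m_p*v_p/m_gun = 0.008*498/2 = 1.992 m/s, E_r = 0.5*m_gun*v_r^2 = 0.5*2*1.992^2 = 3.968 J

3.968 J


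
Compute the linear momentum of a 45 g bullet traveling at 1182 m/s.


p = m*v = 0.045*1182 = 53.19 kg·m/s

53.19 kg·m/s


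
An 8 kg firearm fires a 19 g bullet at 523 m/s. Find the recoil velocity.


v_recoil = m_p * v_p / m_gun = 0.019 * 523 / 8 = 1.242 m/s

1.242 m/s


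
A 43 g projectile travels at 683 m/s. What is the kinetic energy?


E = 0.5*m*v^2 = 0.5*0.043*683^2 = 10030 J

10030 J


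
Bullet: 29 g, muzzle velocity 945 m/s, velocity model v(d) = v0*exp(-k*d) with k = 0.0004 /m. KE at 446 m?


v = v0*exp(-k*d) = 945*exp(-0.0004*446) = 790.594 m/s
E = 0.5*m*v^2 = 0.5*0.029*790.594^2 = 9063 J

9063 J


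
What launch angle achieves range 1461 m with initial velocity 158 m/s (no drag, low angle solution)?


sin(2*theta) = R*g/v0^2 = 1461*9.81/158^2 = 0.574123, theta = arcsin(0.574123)/2 = 17.52°

17.52 degrees


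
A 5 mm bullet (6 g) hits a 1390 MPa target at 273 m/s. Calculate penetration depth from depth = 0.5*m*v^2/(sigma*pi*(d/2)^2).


A = pi*(d/2)^2 = pi*(5/2)^2 = 19.635 mm^2
E = 0.5*m*v^2 = 0.5*0.006*273^2 = 223.587 J
depth = E/(sigma*A) = 223.587 J / (1390 MPa * 19.635 mm^2) = 223.587/(1390 * 19.635) m = 0.00819222 m ≈ 8.192 mm

8.192 mm


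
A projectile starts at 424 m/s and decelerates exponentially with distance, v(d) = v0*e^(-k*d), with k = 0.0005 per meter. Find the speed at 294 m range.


v = v0*exp(-k*d) = 424*exp(-0.0005*294) = 366 m/s

366 m/s


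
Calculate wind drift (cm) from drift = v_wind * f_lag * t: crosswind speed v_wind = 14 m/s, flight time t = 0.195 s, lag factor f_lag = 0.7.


drift = v_wind * lag * t = 14 * 0.7 * 0.195 = 1.911 m ≈ 191.1 cm

191.1 cm


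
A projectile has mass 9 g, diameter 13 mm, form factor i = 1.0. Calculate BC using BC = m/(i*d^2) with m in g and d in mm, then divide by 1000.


BC = m/(i*d^2*1000) = 9/(1.0 * 13^2 * 1000) = 5.325e-05

5.325e-05


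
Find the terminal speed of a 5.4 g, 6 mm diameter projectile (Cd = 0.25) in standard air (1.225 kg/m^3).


A = pi*(d/2)^2 = pi*(6/2000)^2 = 2.82743e-05 m^2
vt = sqrt(2mg/(Cd*rho*A)) = sqrt(2*0.0054*9.81/(0.25 * 1.225 * 2.82743e-05)) = 110.6 m/s

110.6 m/s


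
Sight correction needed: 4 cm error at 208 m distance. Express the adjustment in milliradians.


1 mrad subtends 1 cm per 10 m of range, so adj = error_cm / (dist_m / 10) = 4 / (208/10) = 0.1923 mrad

0.1923 mrad


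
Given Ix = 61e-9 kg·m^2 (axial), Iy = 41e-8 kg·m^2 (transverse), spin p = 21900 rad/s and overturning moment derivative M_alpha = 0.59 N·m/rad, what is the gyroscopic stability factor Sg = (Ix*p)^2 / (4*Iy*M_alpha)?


Sg = Ix^2 * p^2 / (4 * Iy * M_alpha) = (61e-9)^2 * 21900^2 / (4 * 41e-8 * 0.59) = 1.844

1.844
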